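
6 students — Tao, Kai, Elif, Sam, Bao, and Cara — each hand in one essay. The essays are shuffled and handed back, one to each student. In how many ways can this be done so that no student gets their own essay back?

Count assignments avoiding every fixed point. For any j of the 6 students fixed to their own essay, the other 6−j can be arranged in (6−j)! ways.
By inclusion–exclusion this is Σ_{j=0}^{6} (−1)^j C(6,j)·(6−j)!.
Computing: 720 − 720 + 360 − 120 + 30 − 6 + 1 = 265.

265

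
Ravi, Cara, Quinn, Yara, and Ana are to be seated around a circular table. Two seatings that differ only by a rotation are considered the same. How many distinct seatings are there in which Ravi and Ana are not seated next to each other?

All circular seatings of 5 people number (4)! = 24.
Those with Ravi next to Ana: fuse the pair into one unit and seat 4 units around a circle — 2·(3)! = 12.
Subtracting, 24 − 12 = 12.

12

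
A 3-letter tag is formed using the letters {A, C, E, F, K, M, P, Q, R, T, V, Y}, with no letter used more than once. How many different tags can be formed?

Choose and order 3 of the 12 symbols: the first letter has 12 options, the next 11, then 10.
12 × 11 × 10 = 1320.

1320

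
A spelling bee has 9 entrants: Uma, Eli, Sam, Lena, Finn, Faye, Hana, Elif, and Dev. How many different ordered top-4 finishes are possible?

This is an ordered selection of 4 from 9: P(9,4).
That gives 9 × 8 × 7 × 6 = 3024.

3024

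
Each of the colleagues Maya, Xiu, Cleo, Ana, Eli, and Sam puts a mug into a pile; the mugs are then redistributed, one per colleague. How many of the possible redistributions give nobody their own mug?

265

This is the derangement count D_6: permutations of 6 items with no fixed point.
By inclusion–exclusion this is Σ_{j=0}^{6} (−1)^j C(6,j)·(6−j)!.
Computing: 720 − 720 + 360 − 120 + 30 − 6 + 1 = 265.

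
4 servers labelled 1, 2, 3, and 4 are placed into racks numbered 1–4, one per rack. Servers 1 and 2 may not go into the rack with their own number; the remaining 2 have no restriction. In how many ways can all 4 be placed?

14

Let Aᵢ (for i ∈ {1, 2}) be the placements that put server i in its forbidden rack. Any j of these fix j positions, leaving (4−j)! ways to fill the rest, and there are C(2,j) ways to pick which j.
By inclusion–exclusion, the number of valid placements is Σ_{j=0}^{2} (−1)^j C(2,j)·(4−j)!.
Computing: 24 − 12 + 2 = 14.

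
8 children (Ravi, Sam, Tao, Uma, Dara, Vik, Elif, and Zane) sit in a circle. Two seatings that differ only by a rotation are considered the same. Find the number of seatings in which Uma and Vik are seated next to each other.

1440

Glue Uma and Vik into a block (2 internal orders). Seating 7 units around a circle gives (6)! arrangements.
So 2 × (6)! = 2 × 720 = 1440.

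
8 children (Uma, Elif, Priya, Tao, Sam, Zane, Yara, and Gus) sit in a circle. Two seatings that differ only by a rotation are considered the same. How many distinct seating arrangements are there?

5040

Seat Uma anywhere (absorbing the rotational symmetry), then permute the other 7: (7)! = 5040.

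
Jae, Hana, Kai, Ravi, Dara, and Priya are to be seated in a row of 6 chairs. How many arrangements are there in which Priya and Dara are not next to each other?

480

Of the 6! = 720 arrangements, those with Priya and Dara adjacent number 2 × 5! = 240 (treat the pair as a block with 2 internal orders).
So 720 − 240 = 480 arrangements keep them apart.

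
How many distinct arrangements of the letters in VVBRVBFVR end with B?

840

Fix B in the last position and arrange the remaining 8 letters.
Those 8 letters have R appearing twice and V appearing 4 times, giving (8)!/(4!·2!) = 840.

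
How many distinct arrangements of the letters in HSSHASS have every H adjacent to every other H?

Treat the 2 copies of H as a single block. The multiset to arrange is then {HH, A, S, S, S, S}, 6 items in all.
That gives (6)!/(4!) = 30 arrangements.

30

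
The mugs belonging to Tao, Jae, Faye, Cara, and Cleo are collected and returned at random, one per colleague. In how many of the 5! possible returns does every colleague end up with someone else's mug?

Count assignments avoiding every fixed point. For any j of the 5 colleagues fixed to their own mug, the other 5−j can be arranged in (5−j)! ways.
By inclusion–exclusion this is Σ_{j=0}^{5} (−1)^j C(5,j)·(5−j)!.
Computing: 120 − 120 + 60 − 20 + 5 − 1 = 44.

44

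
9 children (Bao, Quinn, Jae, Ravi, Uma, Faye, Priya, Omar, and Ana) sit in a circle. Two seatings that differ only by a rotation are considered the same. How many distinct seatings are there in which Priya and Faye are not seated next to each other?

Without the restriction there are (8)! = 40320 seatings.
Seatings with Priya beside Faye: treat them as a block with 2 internal orders, giving 2 × (7)! = 10080.
Subtracting, 40320 − 10080 = 30240.

30240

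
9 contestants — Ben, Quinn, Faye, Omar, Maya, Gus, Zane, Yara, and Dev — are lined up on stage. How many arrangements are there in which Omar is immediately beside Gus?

Glue Omar and Gus into one block (2 internal orders), leaving 8 units to arrange in a row.
That gives 2 × 8! = 2 × 40320 = 80640.

80640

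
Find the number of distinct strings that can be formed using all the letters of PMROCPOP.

3360

The 8 letters of PMROCPOP have repeats: O appearing twice and P appearing 3 times.
The number of distinct arrangements is 8!/(3!·2!) = 40320/12 = 3360.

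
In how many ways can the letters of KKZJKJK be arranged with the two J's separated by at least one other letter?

Total arrangements of KKZJKJK: 7!/(4!·2!) = 105.
Arrangements with the J's together: treat JJ as one letter, giving (6)!/(4!) = 30.
Hence 105 − 30 = 75.

75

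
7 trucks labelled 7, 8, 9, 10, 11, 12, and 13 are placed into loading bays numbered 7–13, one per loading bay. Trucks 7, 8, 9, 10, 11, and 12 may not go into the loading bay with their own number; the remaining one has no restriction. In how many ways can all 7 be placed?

Let Aᵢ (for 7 ≤ i ≤ 12) be the placements that put truck i in its forbidden loading bay. Any j of these fix j positions, leaving (7−j)! ways to fill the rest, and there are C(6,j) ways to pick which j.
By inclusion–exclusion, the number of valid placements is Σ_{j=0}^{6} (−1)^j C(6,j)·(7−j)!.
Computing: 5040 − 4320 + 1800 − 480 + 90 − 12 + 1 = 2119.

2119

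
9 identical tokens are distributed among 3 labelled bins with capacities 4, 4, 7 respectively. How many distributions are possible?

22

By stars and bars, unrestricted non-negative solutions to x_1+…+x_3 = 9 number C(9+2,2) = 55.
Subtract solutions that violate a single cap (substitute x_i' = x_i − (cap_i+1)): x_1 ≥ 5 gives C(6,2) = 15; x_2 ≥ 5 gives C(6,2) = 15; x_3 ≥ 8 gives C(3,2) = 3. Together 33.
No two caps can be exceeded simultaneously, so the pair terms are all 0.
By inclusion–exclusion the count is 55 − 33 + 0 = 22.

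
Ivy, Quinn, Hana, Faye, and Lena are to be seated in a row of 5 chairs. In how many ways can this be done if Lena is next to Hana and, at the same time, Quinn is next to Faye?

Treat {Lena,Hana} as one block (2 orders) and {Quinn,Faye} as another (2 orders).
That leaves 3 units to arrange: 2 × 2 × 3! = 4 × 6 = 24.

24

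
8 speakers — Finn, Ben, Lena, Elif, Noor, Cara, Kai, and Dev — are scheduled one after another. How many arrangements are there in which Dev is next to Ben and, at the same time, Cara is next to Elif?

Treat {Dev,Ben} as one block (2 orders) and {Cara,Elif} as another (2 orders).
That leaves 6 units to arrange: 2 × 2 × 6! = 4 × 720 = 2880.

2880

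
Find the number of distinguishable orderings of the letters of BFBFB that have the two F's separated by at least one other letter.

6

Total arrangements of BFBFB: 5!/(3!·2!) = 10.
Arrangements with the F's together: treat FF as one letter, giving (4)!/(3!) = 4.
Hence 10 − 4 = 6.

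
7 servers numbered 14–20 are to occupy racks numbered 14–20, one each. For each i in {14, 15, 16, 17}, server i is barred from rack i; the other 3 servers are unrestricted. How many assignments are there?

Let Aᵢ (for 14 ≤ i ≤ 17) be the placements that put server i in its forbidden rack. Any j of these fix j positions, leaving (7−j)! ways to fill the rest, and there are C(4,j) ways to pick which j.
By inclusion–exclusion, the number of valid placements is Σ_{j=0}^{4} (−1)^j C(4,j)·(7−j)!.
Computing: 5040 − 2880 + 720 − 96 + 6 = 2790.

2790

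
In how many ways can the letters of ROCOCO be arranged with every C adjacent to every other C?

20

Treat the 2 copies of C as a single block. The multiset to arrange is then {CC, O, O, O, R}, 5 items in all.
That gives (5)!/(3!) = 20 arrangements.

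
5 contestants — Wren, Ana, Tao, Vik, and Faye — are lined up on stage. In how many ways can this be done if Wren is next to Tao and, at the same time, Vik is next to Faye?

24

Treat {Wren,Tao} as one block (2 orders) and {Vik,Faye} as another (2 orders).
That leaves 3 units to arrange: 2 × 2 × 3! = 4 × 6 = 24.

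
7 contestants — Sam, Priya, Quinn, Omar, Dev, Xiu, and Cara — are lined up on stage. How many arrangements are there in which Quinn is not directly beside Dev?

3600

Of the 7! = 5040 arrangements, those with Quinn and Dev adjacent number 2 × 6! = 1440 (treat the pair as a block with 2 internal orders).
So 5040 − 1440 = 3600 arrangements keep them apart.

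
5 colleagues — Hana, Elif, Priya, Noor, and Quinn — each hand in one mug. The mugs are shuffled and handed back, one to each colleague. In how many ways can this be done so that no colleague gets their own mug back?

Let Aᵢ be the assignments in which colleague i gets their own mug. We want the size of the complement of A₁∪…∪A_5.
By inclusion–exclusion this is Σ_{j=0}^{5} (−1)^j C(5,j)·(5−j)!.
Computing: 120 − 120 + 60 − 20 + 5 − 1 = 44.

44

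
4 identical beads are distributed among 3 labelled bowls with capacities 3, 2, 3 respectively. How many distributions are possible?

10

Without the upper bounds there are C(6,2) = 15 ways to split 4 among 3 bowls.
Subtract solutions that violate a single cap (substitute x_i' = x_i − (cap_i+1)): x_1 ≥ 4 gives C(2,2) = 1; x_2 ≥ 3 gives C(3,2) = 3; x_3 ≥ 4 gives C(2,2) = 1. Together 5.
No two caps can be exceeded simultaneously, so the pair terms are all 0.
By inclusion–exclusion the count is 15 − 5 + 0 = 10.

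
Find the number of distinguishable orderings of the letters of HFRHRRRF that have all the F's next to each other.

105

Treat the 2 copies of F as a single block. The multiset to arrange is then {FF, H, H, R, R, R, R}, 7 items in all.
That gives (7)!/(4!·2!) = 105 arrangements.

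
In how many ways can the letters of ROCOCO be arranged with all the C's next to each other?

Treat the 2 copies of C as a single block. The multiset to arrange is then {CC, O, O, O, R}, 5 items in all.
That gives (5)!/(3!) = 20 arrangements.

20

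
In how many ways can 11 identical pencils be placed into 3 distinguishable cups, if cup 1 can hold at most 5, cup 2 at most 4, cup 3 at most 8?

24

By stars and bars, unrestricted non-negative solutions to x_1+…+x_3 = 11 number C(11+2,2) = 78.
Subtract solutions that violate a single cap (substitute x_i' = x_i − (cap_i+1)): x_1 ≥ 6 gives C(7,2) = 21; x_2 ≥ 5 gives C(8,2) = 28; x_3 ≥ 9 gives C(4,2) = 6. Together 55.
Add back pairs where two caps are both exceeded: 1 + 0 + 0 = 1.
By inclusion–exclusion the count is 78 − 55 + 1 = 24.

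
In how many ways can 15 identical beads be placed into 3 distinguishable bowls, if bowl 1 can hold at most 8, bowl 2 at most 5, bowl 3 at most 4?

6

Without the upper bounds there are C(17,2) = 136 ways to split 15 among 3 bowls.
Subtract solutions that violate a single cap (substitute x_i' = x_i − (cap_i+1)): x_1 ≥ 9 gives C(8,2) = 28; x_2 ≥ 6 gives C(11,2) = 55; x_3 ≥ 5 gives C(12,2) = 66. Together 149.
Add back pairs where two caps are both exceeded: 1 + 3 + 15 = 19.
By inclusion–exclusion the count is 136 − 149 + 19 = 6.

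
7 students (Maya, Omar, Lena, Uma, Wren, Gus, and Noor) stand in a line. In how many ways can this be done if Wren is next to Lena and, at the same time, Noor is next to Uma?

480

Treat {Wren,Lena} as one block (2 orders) and {Noor,Uma} as another (2 orders).
That leaves 5 units to arrange: 2 × 2 × 5! = 4 × 120 = 480.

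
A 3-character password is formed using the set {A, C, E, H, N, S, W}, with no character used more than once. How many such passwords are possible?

210

This is a permutation of 3 out of 7: P(7,3) = 7!/4!.
7 × 6 × 5 = 210.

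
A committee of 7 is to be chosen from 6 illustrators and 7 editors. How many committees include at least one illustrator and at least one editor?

Unrestricted: C(13,7) = 1716 ways to pick any 7 of the 13.
Subtract selections that omit an entire group: no illustrators → C(7,7) = 1; no editors → C(6,7) = 0.
Both groups omitted at once is impossible, so 1716 − 1 = 1715.

1715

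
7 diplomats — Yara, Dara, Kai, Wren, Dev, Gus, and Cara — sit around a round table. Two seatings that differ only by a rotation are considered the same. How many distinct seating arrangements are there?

Around a circle, 7 distinct people have 7!/7 = (6)! = 720 rotationally distinct seatings.

720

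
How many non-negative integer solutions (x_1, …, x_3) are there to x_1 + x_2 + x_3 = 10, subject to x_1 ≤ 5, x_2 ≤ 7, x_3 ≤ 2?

Without the upper bounds there are C(12,2) = 66 ways to split 10 among 3 variables.
Subtract solutions that violate a single cap (substitute x_i' = x_i − (cap_i+1)): x_1 ≥ 6 gives C(6,2) = 15; x_2 ≥ 8 gives C(4,2) = 6; x_3 ≥ 3 gives C(9,2) = 36. Together 57.
Add back pairs where two caps are both exceeded: 0 + 3 + 0 = 3.
By inclusion–exclusion the count is 66 − 57 + 3 = 12.

12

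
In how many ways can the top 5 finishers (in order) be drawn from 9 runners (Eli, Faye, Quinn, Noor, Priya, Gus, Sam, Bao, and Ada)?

15120

There are 9 choices for 1st place, 8 for 2nd, and so on down to 5 for position 5.
That gives 9 × 8 × 7 × 6 × 5 = 15120.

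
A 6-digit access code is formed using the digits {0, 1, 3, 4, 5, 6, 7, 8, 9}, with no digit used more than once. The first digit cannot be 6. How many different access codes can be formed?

53760

The first digit has 9−1 = 8 choices (anything except 6).
The remaining 5 digits are filled from the other 8 symbols without repetition: 8 × 7 × 6 × 5 × 4 = 6720.
Total: 8 × 6720 = 53760.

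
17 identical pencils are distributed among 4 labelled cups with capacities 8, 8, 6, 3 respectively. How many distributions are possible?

By stars and bars, unrestricted non-negative solutions to x_1+…+x_4 = 17 number C(17+3,3) = 1140.
Subtract solutions that violate a single cap (substitute x_i' = x_i − (cap_i+1)): x_1 ≥ 9 gives C(11,3) = 165; x_2 ≥ 9 gives C(11,3) = 165; x_3 ≥ 7 gives C(13,3) = 286; x_4 ≥ 4 gives C(16,3) = 560. Together 1176.
Add back pairs where two caps are both exceeded: 0 + 4 + 35 + 4 + 35 + 84 = 162.
By inclusion–exclusion the count is 1140 − 1176 + 162 = 126.

126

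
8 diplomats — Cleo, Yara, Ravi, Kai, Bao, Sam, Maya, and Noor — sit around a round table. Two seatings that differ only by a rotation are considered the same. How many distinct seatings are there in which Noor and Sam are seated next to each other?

Treat {Noor, Sam} as one unit (2 internal orders) and seat the resulting 7 units around the table: (6)! circular arrangements.
So 2 × (6)! = 2 × 720 = 1440.

1440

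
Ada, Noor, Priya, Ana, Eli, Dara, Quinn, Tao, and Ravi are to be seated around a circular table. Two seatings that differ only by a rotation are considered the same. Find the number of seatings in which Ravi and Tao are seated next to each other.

10080

Glue Ravi and Tao into a block (2 internal orders). Seating 8 units around a circle gives (7)! arrangements.
So 2 × (7)! = 2 × 5040 = 10080.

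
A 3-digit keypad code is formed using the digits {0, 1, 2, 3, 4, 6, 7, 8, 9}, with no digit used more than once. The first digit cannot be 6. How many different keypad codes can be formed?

The first digit has 9−1 = 8 choices (anything except 6).
The remaining 2 digits are filled from the other 8 symbols without repetition: 8 × 7 = 56.
Total: 8 × 56 = 448.

448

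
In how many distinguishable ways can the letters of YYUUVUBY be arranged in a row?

1120

The 8 letters of YYUUVUBY have repeats: U appearing 3 times and Y appearing 3 times.
So there are 8! / (3!·3!) = 1120 distinguishable arrangements.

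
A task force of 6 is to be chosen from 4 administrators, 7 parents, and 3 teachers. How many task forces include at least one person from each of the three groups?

With no constraint there are C(14,6) = 3003 possible selections.
Subtract selections that omit an entire group: no administrators → C(10,6) = 210; no parents → C(7,6) = 7; no teachers → C(11,6) = 462.
Add back selections omitting two groups (i.e. drawn from a single group): C(4,6) + C(7,6) + C(3,6) = 7.
By inclusion–exclusion: 3003 − 679 + 7 = 2331.

2331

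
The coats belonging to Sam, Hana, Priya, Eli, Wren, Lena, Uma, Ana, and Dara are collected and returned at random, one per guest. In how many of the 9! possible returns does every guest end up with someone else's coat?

Let Aᵢ be the assignments in which guest i gets their own coat. We want the size of the complement of A₁∪…∪A_9.
By inclusion–exclusion this is Σ_{j=0}^{9} (−1)^j C(9,j)·(9−j)!.
Computing: 362880 − 362880 + 181440 − 60480 + 15120 − 3024 + 504 − 72 + 9 − 1 = 133496.

133496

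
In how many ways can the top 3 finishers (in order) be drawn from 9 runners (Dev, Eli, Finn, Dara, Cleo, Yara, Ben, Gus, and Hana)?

504

There are 9 choices for 1st place, 8 for 2nd, and 7 for 3rd.
That gives 9 × 8 × 7 = 504.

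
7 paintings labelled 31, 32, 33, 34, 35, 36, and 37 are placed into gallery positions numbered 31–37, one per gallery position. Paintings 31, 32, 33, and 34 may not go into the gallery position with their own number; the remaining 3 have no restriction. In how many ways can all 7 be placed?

Let Aᵢ (for 31 ≤ i ≤ 34) be the placements that put painting i in its forbidden gallery position. Any j of these fix j positions, leaving (7−j)! ways to fill the rest, and there are C(4,j) ways to pick which j.
By inclusion–exclusion, the number of valid placements is Σ_{j=0}^{4} (−1)^j C(4,j)·(7−j)!.
Computing: 5040 − 2880 + 720 − 96 + 6 = 2790.

2790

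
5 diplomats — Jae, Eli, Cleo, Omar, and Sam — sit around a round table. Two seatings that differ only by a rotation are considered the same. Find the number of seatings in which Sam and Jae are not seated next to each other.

12

Without the restriction there are (4)! = 24 seatings.
Seatings with Sam beside Jae: treat them as a block with 2 internal orders, giving 2 × (3)! = 12.
Subtracting, 24 − 12 = 12.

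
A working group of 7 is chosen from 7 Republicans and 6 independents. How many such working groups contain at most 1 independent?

Split by how many independents are chosen (0 through 1).
Sum: C(6,0)·C(7,7) + C(6,1)·C(7,6) = 1 + 42 = 43.

43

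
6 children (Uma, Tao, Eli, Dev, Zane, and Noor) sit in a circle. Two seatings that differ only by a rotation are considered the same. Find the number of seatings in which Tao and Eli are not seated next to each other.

72

Without the restriction there are (5)! = 120 seatings.
Seatings with Tao beside Eli: treat them as a block with 2 internal orders, giving 2 × (4)! = 48.
Subtracting, 120 − 48 = 72.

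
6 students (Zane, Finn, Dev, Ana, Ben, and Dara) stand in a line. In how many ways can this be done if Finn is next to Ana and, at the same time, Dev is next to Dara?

Treat {Finn,Ana} as one block (2 orders) and {Dev,Dara} as another (2 orders).
That leaves 4 units to arrange: 2 × 2 × 4! = 4 × 24 = 96.

96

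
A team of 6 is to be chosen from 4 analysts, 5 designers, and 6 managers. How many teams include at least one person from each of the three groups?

Unrestricted: C(15,6) = 5005 ways to pick any 6 of the 15.
Selections missing a whole group: no analysts → C(11,6) = 462; no designers → C(10,6) = 210; no managers → C(9,6) = 84.
Add back selections omitting two groups (i.e. drawn from a single group): C(4,6) + C(5,6) + C(6,6) = 1.
By inclusion–exclusion: 5005 − 756 + 1 = 4250.

4250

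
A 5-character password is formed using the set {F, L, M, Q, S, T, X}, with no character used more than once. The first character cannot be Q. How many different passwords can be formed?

2160

The first character has 7−1 = 6 choices (anything except Q).
The remaining 4 characters are filled from the other 6 symbols without repetition: 6 × 5 × 4 × 3 = 360.
Total: 6 × 360 = 2160.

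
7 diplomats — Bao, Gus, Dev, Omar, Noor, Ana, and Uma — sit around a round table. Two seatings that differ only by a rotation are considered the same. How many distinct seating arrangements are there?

Fix one person's seat to break rotational symmetry; the remaining 6 people can be arranged in (6)! = 720 ways.

720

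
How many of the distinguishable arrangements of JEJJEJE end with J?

20

With the last slot taken by J, it remains to arrange the other 6 letters (EJJEJE).
Those 6 letters have E appearing 3 times and J appearing 3 times, giving (6)!/(3!·3!) = 20.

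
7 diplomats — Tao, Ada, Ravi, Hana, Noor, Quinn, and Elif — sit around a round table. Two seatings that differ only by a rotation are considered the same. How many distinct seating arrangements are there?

Fix one person's seat to break rotational symmetry; the remaining 6 people can be arranged in (6)! = 720 ways.

720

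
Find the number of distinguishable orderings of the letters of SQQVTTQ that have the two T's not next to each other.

300

Total arrangements of SQQVTTQ: 7!/(3!·2!) = 420.
If the two T's are adjacent, glue them into one block, leaving 6 items to arrange: (6)!/(3!) = 120 ways.
Hence 420 − 120 = 300.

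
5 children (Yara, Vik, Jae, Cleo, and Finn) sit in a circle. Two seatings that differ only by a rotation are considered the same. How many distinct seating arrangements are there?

24

Fix one person's seat to break rotational symmetry; the remaining 4 people can be arranged in (4)! = 24 ways.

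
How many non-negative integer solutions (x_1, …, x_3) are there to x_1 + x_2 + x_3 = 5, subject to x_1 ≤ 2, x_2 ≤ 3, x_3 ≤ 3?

9

Ignoring the caps, the number of non-negative solutions to x_1+…+x_3 = 5 is C(7,2) = 21.
Subtract solutions that violate a single cap (substitute x_i' = x_i − (cap_i+1)): x_1 ≥ 3 gives C(4,2) = 6; x_2 ≥ 4 gives C(3,2) = 3; x_3 ≥ 4 gives C(3,2) = 3. Together 12.
No two caps can be exceeded simultaneously, so the pair terms are all 0.
By inclusion–exclusion the count is 21 − 12 + 0 = 9.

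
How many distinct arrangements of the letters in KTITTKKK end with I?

35

Fix I in the last position and arrange the remaining 7 letters.
Those 7 letters have K appearing 4 times and T appearing 3 times, giving (7)!/(4!·3!) = 35.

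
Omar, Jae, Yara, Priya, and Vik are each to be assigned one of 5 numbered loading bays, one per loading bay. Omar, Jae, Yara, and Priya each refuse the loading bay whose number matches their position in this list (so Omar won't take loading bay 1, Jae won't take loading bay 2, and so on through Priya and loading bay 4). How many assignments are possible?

Let Aᵢ (for 1 ≤ i ≤ 4) be the placements that put person i in their forbidden loading bay. Any j of these fix j positions, leaving (5−j)! ways to fill the rest, and there are C(4,j) ways to pick which j.
By inclusion–exclusion, the number of valid placements is Σ_{j=0}^{4} (−1)^j C(4,j)·(5−j)!.
Computing: 120 − 96 + 36 − 8 + 1 = 53.

53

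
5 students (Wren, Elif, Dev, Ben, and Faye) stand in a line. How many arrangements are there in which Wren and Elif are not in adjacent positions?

There are 5! = 120 arrangements in all. If Wren and Elif are adjacent, merging them into one block gives 2·(4)! = 48 arrangements.
So 120 − 48 = 72 arrangements keep them apart.

72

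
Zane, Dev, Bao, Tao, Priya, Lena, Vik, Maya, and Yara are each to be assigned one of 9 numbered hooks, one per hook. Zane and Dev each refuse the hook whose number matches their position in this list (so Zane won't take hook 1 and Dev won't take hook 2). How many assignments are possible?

Let Aᵢ (for i ∈ {1, 2}) be the placements that put person i in their forbidden hook. Any j of these fix j positions, leaving (9−j)! ways to fill the rest, and there are C(2,j) ways to pick which j.
By inclusion–exclusion, the number of valid placements is Σ_{j=0}^{2} (−1)^j C(2,j)·(9−j)!.
Computing: 362880 − 80640 + 5040 = 287280.

287280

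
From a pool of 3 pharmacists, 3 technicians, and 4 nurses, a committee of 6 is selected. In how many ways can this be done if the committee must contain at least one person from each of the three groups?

Unrestricted: C(10,6) = 210 ways to pick any 6 of the 10.
Selections missing a whole group: no pharmacists → C(7,6) = 7; no technicians → C(7,6) = 7; no nurses → C(6,6) = 1.
Add back selections omitting two groups (i.e. drawn from a single group): C(3,6) + C(3,6) + C(4,6) = 0.
By inclusion–exclusion: 210 − 15 + 0 = 195.

195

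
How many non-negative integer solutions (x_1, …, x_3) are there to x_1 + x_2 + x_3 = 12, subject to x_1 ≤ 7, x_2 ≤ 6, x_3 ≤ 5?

27

By stars and bars, unrestricted non-negative solutions to x_1+…+x_3 = 12 number C(12+2,2) = 91.
Subtract solutions that violate a single cap (substitute x_i' = x_i − (cap_i+1)): x_1 ≥ 8 gives C(6,2) = 15; x_2 ≥ 7 gives C(7,2) = 21; x_3 ≥ 6 gives C(8,2) = 28. Together 64.
No two caps can be exceeded simultaneously, so the pair terms are all 0.
By inclusion–exclusion the count is 91 − 64 + 0 = 27.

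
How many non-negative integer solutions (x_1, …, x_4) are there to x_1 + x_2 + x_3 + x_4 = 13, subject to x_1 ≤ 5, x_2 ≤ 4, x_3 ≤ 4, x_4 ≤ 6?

75

Without the upper bounds there are C(16,3) = 560 ways to split 13 among 4 variables.
Subtract solutions that violate a single cap (substitute x_i' = x_i − (cap_i+1)): x_1 ≥ 6 gives C(10,3) = 120; x_2 ≥ 5 gives C(11,3) = 165; x_3 ≥ 5 gives C(11,3) = 165; x_4 ≥ 7 gives C(9,3) = 84. Together 534.
Add back pairs where two caps are both exceeded: 10 + 10 + 1 + 20 + 4 + 4 = 49.
By inclusion–exclusion the count is 560 − 534 + 49 = 75.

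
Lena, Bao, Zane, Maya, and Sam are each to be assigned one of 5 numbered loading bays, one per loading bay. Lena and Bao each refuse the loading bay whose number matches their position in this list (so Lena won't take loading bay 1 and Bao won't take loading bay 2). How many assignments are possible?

78

Let Aᵢ (for i ∈ {1, 2}) be the placements that put person i in their forbidden loading bay. Any j of these fix j positions, leaving (5−j)! ways to fill the rest, and there are C(2,j) ways to pick which j.
By inclusion–exclusion, the number of valid placements is Σ_{j=0}^{2} (−1)^j C(2,j)·(5−j)!.
Computing: 120 − 48 + 6 = 78.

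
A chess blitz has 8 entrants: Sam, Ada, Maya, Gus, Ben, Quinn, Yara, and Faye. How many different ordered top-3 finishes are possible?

There are 8 choices for 1st place, 7 for 2nd, and 6 for 3rd.
That gives 8 × 7 × 6 = 336.

336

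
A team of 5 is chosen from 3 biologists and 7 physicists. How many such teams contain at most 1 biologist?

126

Split by how many biologists are chosen (0 through 1).
Sum: C(3,0)·C(7,5) + C(3,1)·C(7,4) = 21 + 105 = 126.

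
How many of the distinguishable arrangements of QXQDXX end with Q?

With the last slot taken by Q, it remains to arrange the other 5 letters (XQDXX).
Those 5 letters have X appearing 3 times, giving (5)!/(3!) = 20.

20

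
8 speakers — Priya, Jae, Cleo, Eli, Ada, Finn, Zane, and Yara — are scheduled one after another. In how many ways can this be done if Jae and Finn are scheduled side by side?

Glue Jae and Finn into one block (2 internal orders), leaving 7 units to arrange in a row.
That gives 2 × 7! = 2 × 5040 = 10080.

10080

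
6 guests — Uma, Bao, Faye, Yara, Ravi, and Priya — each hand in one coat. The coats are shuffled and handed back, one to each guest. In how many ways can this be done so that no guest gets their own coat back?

This is the derangement count D_6: permutations of 6 items with no fixed point.
By inclusion–exclusion this is Σ_{j=0}^{6} (−1)^j C(6,j)·(6−j)!.
Computing: 720 − 720 + 360 − 120 + 30 − 6 + 1 = 265.

265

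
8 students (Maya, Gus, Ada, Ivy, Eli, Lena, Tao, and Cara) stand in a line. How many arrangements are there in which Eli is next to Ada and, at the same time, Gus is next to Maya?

Treat {Eli,Ada} as one block (2 orders) and {Gus,Maya} as another (2 orders).
That leaves 6 units to arrange: 2 × 2 × 6! = 4 × 720 = 2880.

2880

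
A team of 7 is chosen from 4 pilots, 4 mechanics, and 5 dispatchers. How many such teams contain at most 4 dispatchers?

Split by how many dispatchers are chosen (0 through 4).
Sum: C(5,0)·C(8,7) + C(5,1)·C(8,6) + C(5,2)·C(8,5) + C(5,3)·C(8,4) + C(5,4)·C(8,3) = 8 + 140 + 560 + 700 + 280 = 1688.

1688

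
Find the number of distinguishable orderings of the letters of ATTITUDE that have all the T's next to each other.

720

Treat the 3 copies of T as a single block. The multiset to arrange is then {TTT, A, D, E, I, U}, 6 items in all.
All 6 items are distinct, so there are (6)! = 720 arrangements.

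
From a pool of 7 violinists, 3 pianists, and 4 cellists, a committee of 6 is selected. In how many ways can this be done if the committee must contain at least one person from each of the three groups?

2331

Total 6-person selections from all 14: C(14,6) = 3003.
Selections missing a whole group: no violinists → C(7,6) = 7; no pianists → C(11,6) = 462; no cellists → C(10,6) = 210.
Add back selections omitting two groups (i.e. drawn from a single group): C(7,6) + C(3,6) + C(4,6) = 7.
By inclusion–exclusion: 3003 − 679 + 7 = 2331.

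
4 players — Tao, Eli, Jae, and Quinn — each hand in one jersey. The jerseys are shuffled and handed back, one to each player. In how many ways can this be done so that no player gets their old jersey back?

9

Count assignments avoiding every fixed point. For any j of the 4 players fixed to their old jersey, the other 4−j can be arranged in (4−j)! ways.
By inclusion–exclusion this is Σ_{j=0}^{4} (−1)^j C(4,j)·(4−j)!.
Computing: 24 − 24 + 12 − 4 + 1 = 9.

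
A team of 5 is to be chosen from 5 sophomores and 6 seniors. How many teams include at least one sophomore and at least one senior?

Total 5-person selections from all 11: C(11,5) = 462.
Selections missing a whole group: no sophomores → C(6,5) = 6; no seniors → C(5,5) = 1.
Both groups omitted at once is impossible, so 462 − 7 = 455.

455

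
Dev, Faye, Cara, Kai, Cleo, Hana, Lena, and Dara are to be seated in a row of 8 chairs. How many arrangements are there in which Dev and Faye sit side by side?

10080

Glue Dev and Faye into one block (2 internal orders), leaving 7 units to arrange in a row.
So the count is 2·(7)! = 10080.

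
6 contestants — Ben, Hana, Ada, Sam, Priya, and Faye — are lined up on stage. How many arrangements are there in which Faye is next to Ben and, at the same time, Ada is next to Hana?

Treat {Faye,Ben} as one block (2 orders) and {Ada,Hana} as another (2 orders).
That leaves 4 units to arrange: 2 × 2 × 4! = 4 × 24 = 96.

96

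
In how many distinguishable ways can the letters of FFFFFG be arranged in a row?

Letter multiplicities in FFFFFG: F×5, G×1.
Dividing 6! = 720 by 5! = 120 for the repeated letters gives 6.

6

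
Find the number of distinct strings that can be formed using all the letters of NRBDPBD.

1260

Letter multiplicities in NRBDPBD: B×2, D×2, N×1, P×1, R×1.
So there are 7! / (2!·2!) = 1260 distinguishable arrangements.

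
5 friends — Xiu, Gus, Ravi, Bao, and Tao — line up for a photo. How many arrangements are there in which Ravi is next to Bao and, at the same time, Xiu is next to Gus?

24

Treat {Ravi,Bao} as one block (2 orders) and {Xiu,Gus} as another (2 orders).
That leaves 3 units to arrange: 2 × 2 × 3! = 4 × 6 = 24.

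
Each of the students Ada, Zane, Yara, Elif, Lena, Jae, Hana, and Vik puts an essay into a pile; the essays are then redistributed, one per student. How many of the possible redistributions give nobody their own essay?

Let Aᵢ be the assignments in which student i gets their own essay. We want the size of the complement of A₁∪…∪A_8.
By inclusion–exclusion this is Σ_{j=0}^{8} (−1)^j C(8,j)·(8−j)!.
Computing: 40320 − 40320 + 20160 − 6720 + 1680 − 336 + 56 − 8 + 1 = 14833.

14833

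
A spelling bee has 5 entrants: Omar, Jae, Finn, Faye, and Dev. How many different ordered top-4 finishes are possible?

120

This is an ordered selection of 4 from 5: P(5,4).
That gives 5 × 4 × 3 × 2 = 120.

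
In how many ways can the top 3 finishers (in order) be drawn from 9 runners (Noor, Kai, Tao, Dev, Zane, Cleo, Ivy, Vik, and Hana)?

This is an ordered selection of 3 from 9: P(9,3).
That gives 9 × 8 × 7 = 504.

504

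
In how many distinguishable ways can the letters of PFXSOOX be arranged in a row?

The 7 letters of PFXSOOX have repeats: O appearing twice and X appearing twice.
So there are 7! / (2!·2!) = 1260 distinguishable arrangements.

1260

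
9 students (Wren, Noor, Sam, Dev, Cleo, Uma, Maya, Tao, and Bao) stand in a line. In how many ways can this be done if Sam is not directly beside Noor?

282240

There are 9! = 362880 arrangements in all. If Sam and Noor are adjacent, merging them into one block gives 2·(8)! = 80640 arrangements.
Complementary counting: 362880 − 80640 = 282240.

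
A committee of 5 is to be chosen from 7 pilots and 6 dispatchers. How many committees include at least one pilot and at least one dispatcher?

1260

Total 5-person selections from all 13: C(13,5) = 1287.
Selections missing a whole group: no pilots → C(6,5) = 6; no dispatchers → C(7,5) = 21.
Both groups omitted at once is impossible, so 1287 − 27 = 1260.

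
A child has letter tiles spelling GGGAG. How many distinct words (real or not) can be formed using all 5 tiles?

GGGAG has 5 letters with G appearing 4 times.
The number of distinct arrangements is 5!/(4!) = 120/24 = 5.

5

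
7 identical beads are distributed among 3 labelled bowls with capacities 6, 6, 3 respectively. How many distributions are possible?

Ignoring the caps, the number of non-negative solutions to x_1+…+x_3 = 7 is C(9,2) = 36.
Subtract solutions that violate a single cap (substitute x_i' = x_i − (cap_i+1)): x_1 ≥ 7 gives C(2,2) = 1; x_2 ≥ 7 gives C(2,2) = 1; x_3 ≥ 4 gives C(5,2) = 10. Together 12.
No two caps can be exceeded simultaneously, so the pair terms are all 0.
By inclusion–exclusion the count is 36 − 12 + 0 = 24.

24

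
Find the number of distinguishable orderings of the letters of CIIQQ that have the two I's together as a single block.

12

Treat the 2 copies of I as a single block. The multiset to arrange is then {II, C, Q, Q}, 4 items in all.
That gives (4)!/(2!) = 12 arrangements.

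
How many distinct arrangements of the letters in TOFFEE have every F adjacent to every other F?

Treat the 2 copies of F as a single block. The multiset to arrange is then {FF, E, E, O, T}, 5 items in all.
That gives (5)!/(2!) = 60 arrangements.

60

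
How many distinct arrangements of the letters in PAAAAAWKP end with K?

With the last slot taken by K, it remains to arrange the other 8 letters (PAAAAAWP).
Those 8 letters have A appearing 5 times and P appearing twice, giving (8)!/(5!·2!) = 168.

168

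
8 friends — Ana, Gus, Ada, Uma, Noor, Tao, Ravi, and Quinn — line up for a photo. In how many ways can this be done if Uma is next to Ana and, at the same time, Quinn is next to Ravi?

Treat {Uma,Ana} as one block (2 orders) and {Quinn,Ravi} as another (2 orders).
That leaves 6 units to arrange: 2 × 2 × 6! = 4 × 720 = 2880.

2880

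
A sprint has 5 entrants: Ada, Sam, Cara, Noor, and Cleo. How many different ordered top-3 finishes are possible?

60

This is an ordered selection of 3 from 5: P(5,3).
That gives 5 × 4 × 3 = 60.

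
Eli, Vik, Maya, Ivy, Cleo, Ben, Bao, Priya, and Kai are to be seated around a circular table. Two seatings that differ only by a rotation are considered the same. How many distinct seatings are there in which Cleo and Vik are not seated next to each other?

30240

All circular seatings of 9 people number (8)! = 40320.
Seatings with Cleo beside Vik: treat them as a block with 2 internal orders, giving 2 × (7)! = 10080.
Subtracting, 40320 − 10080 = 30240.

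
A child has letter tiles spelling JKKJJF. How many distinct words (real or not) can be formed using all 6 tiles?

JKKJJF has 6 letters with J appearing 3 times and K appearing twice.
So there are 6! / (3!·2!) = 60 distinguishable arrangements.

60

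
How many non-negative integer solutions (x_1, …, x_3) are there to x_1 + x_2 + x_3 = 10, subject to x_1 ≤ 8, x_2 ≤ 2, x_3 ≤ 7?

By stars and bars, unrestricted non-negative solutions to x_1+…+x_3 = 10 number C(10+2,2) = 66.
Subtract solutions that violate a single cap (substitute x_i' = x_i − (cap_i+1)): x_1 ≥ 9 gives C(3,2) = 3; x_2 ≥ 3 gives C(9,2) = 36; x_3 ≥ 8 gives C(4,2) = 6. Together 45.
No two caps can be exceeded simultaneously, so the pair terms are all 0.
By inclusion–exclusion the count is 66 − 45 + 0 = 21.

21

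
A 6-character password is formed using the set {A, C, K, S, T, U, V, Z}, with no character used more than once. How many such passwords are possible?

20160

This is a permutation of 6 out of 8: P(8,6) = 8!/2!.
8 × 7 × 6 × 5 × 4 × 3 = 20160.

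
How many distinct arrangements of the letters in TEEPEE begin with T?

With the first slot taken by T, it remains to arrange the other 5 letters (EEPEE).
Those 5 letters have E appearing 4 times, giving (5)!/(4!) = 5.

5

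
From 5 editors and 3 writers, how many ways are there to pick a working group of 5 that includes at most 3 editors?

Split by how many editors are chosen (0 through 3).
Sum: C(5,0)·C(3,5) + C(5,1)·C(3,4) + C(5,2)·C(3,3) + C(5,3)·C(3,2) = 0 + 0 + 10 + 30 = 40.

40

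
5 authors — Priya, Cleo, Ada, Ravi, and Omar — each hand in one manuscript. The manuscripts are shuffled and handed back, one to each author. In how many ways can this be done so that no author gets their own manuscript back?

This is the derangement count D_5: permutations of 5 items with no fixed point.
By inclusion–exclusion this is Σ_{j=0}^{5} (−1)^j C(5,j)·(5−j)!.
Computing: 120 − 120 + 60 − 20 + 5 − 1 = 44.

44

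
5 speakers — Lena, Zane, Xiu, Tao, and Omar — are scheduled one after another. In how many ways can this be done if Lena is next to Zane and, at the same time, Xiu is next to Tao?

Treat {Lena,Zane} as one block (2 orders) and {Xiu,Tao} as another (2 orders).
That leaves 3 units to arrange: 2 × 2 × 3! = 4 × 6 = 24.

24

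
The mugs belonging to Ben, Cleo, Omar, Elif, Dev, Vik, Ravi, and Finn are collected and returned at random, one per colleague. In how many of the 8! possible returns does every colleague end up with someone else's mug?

14833

Count assignments avoiding every fixed point. For any j of the 8 colleagues fixed to their own mug, the other 8−j can be arranged in (8−j)! ways.
By inclusion–exclusion this is Σ_{j=0}^{8} (−1)^j C(8,j)·(8−j)!.
Computing: 40320 − 40320 + 20160 − 6720 + 1680 − 336 + 56 − 8 + 1 = 14833.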